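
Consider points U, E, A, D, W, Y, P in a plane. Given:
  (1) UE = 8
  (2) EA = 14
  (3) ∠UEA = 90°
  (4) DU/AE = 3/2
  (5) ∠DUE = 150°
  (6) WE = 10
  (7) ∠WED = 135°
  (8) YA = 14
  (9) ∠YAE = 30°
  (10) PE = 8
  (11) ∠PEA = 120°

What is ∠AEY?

Step 1: By the law of cosines on triangle EAY: EY² = 14² + 14² − 2·14·14·cos(30°) = 52.52, so EY ≈ 7.25.
Step 2: By the inverse law of cosines on triangle AEY: cos(∠AEY) = (14² + 7.25² − 14²) / (2·14·7.25) = 52.52/202.91 = 0.2588, so ∠AEY = 75°.

Therefore, the measure of angle ∠AEY = 75°.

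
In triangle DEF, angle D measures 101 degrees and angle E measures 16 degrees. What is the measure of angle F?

By the triangle angle sum property, the three interior angles of any triangle add up to 180°.
We know angle D = 101° and angle E = 16°, so their sum is 117°.
Therefore angle F = 180° - 117° = 63°.

63 degrees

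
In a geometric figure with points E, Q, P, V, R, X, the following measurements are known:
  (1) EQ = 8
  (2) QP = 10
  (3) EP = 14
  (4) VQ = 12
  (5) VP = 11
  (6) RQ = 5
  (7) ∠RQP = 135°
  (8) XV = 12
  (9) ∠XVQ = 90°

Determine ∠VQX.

Step 1: By the law of cosines on triangle QVX: QX² = 12² + 12² − 2·12·12·cos(90°) = 288, so QX = 12·√2.
Step 2: By the inverse law of cosines on triangle VQX: cos(∠VQX) = (12² + (12·√2)² − 12²) / (2·12·12·√2) = 288/407.29 = 0.7071, so ∠VQX = 45°.

Therefore, the measure of angle ∠VQX = 45°.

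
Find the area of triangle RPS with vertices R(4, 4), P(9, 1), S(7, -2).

Using the Shoelace formula for a triangle:
Area = (1/2)|x0(y1 - y2) + x1(y2 - y0) + x2(y0 - y1)|
Area = (1/2)|4(1 - -2) + 9(-2 - 4) + 7(4 - 1)|
Area = (1/2)|12 + -54 + 21|
Area = (1/2)|-21|
Area = (1/2)(21)
Area = 21/2

21/2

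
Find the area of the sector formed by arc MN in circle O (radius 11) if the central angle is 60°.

Sector area = πr² × θ/360
= π × 11² × 1/6
= π × 121 × 1/6
= 121*pi/6

121*pi/6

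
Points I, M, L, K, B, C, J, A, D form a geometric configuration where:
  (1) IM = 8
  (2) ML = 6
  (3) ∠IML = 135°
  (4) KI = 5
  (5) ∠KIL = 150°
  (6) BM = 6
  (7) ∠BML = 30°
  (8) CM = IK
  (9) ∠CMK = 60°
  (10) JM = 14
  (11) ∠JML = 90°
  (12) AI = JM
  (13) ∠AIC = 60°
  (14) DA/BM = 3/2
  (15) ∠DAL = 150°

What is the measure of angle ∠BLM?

Step 1: By the law of cosines on triangle LMB: LB² = 6² + 6² − 2·6·6·cos(30°) = 9.65, so LB ≈ 3.11.
Step 2: By the inverse law of cosines on triangle BLM: cos(∠BLM) = (3.11² + 6² − 6²) / (2·3.11·6) = 9.65/37.27 = 0.2588, so ∠BLM = 75°.

Therefore, the measure of angle ∠BLM = 75°.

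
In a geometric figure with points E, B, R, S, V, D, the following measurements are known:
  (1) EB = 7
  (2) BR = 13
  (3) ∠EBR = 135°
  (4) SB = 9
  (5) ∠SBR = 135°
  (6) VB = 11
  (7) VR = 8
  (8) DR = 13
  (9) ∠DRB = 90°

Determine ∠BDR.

Step 1: By the law of cosines on triangle DRB: DB² = 13² + 13² − 2·13·13·cos(90°) = 338, so DB = 13·√2.
Step 2: By the inverse law of cosines on triangle BDR: cos(∠BDR) = ((13·√2)² + 13² − 13²) / (2·13·√2·13) = 338/478 = 0.7071, so ∠BDR = 45°.

Therefore, the measure of angle ∠BDR = 45°.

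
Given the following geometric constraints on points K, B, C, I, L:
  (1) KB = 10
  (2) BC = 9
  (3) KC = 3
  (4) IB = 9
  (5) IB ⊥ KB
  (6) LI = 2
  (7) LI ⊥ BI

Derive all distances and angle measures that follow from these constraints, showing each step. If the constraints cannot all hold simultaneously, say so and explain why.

The constraints are consistent.

Step 1: From KB = 10, BI = 9, and ∠KBI = 90°, by the law of cosines:
  KI² = KB² + BI² - 2·KB·BI·cos(90°) = 100 + 81 - 0 = 181
  KI = √181

Step 2: From BI = 9, IL = 2, and ∠BIL = 90°, by the law of cosines:
  BL² = BI² + IL² - 2·BI·IL·cos(90°) = 81 + 4 - 0 = 85
  BL = √85

Step 3: From KB = 10, KC = 3, BC = 9, by the inverse law of cosines:
  cos(∠BKC) = (KB² + KC² - BC²) / (2·KB·KC)
  ∠BKC = 62.18°

Step 4: From BC = 9, BK = 10, CK = 3, by the inverse law of cosines:
  cos(∠CBK) = (BC² + BK² - CK²) / (2·BC·BK)
  ∠CBK = 17.15°

Step 5: From CB = 9, CK = 3, BK = 10, by the inverse law of cosines:
  cos(∠BCK) = (CB² + CK² - BK²) / (2·CB·CK)
  ∠BCK = 100.67°

Step 6: From KB = 10, KI = √181, BI = 9, by the inverse law of cosines:
  cos(∠BKI) = (KB² + KI² - BI²) / (2·KB·KI)
  ∠BKI = 41.99°

Step 7: From BI = 9, BL = √85, IL = 2, by the inverse law of cosines:
  cos(∠IBL) = (BI² + BL² - IL²) / (2·BI·BL)
  ∠IBL = 12.53°

Step 8: From IB = 9, IK = √181, BK = 10, by the inverse law of cosines:
  cos(∠BIK) = (IB² + IK² - BK²) / (2·IB·IK)
  ∠BIK = 48.01°

Step 9: From LB = √85, LI = 2, BI = 9, by the inverse law of cosines:
  cos(∠BLI) = (LB² + LI² - BI²) / (2·LB·LI)
  ∠BLI = 77.47°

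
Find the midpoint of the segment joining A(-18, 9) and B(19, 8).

M = ((x₁ + x₂)/2, (y₁ + y₂)/2)
= ((-18 + 19)/2, (9 + 8)/2)
= (1/2, 17/2) = (1/2, 17/2)

(1/2, 17/2)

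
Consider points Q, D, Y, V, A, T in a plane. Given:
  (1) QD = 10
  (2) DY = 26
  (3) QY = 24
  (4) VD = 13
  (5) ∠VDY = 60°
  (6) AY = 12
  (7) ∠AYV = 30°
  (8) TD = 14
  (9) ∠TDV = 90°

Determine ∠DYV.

Step 1: By the law of cosines on triangle YDV: YV² = 26² + 13² − 2·26·13·cos(60°) = 507, so YV = 13·√3.
Step 2: By the inverse law of cosines on triangle DYV: cos(∠DYV) = (26² + (13·√3)² − 13²) / (2·26·13·√3) = 1014/1170.87 = 0.866, so ∠DYV = 30°.

Therefore, the measure of angle ∠DYV = 30°.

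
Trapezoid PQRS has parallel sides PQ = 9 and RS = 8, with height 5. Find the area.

A trapezoid's area equals the midsegment times the height.
The midsegment is (9 + 8) / 2 = 17/2.
Area = 17/2 * 5 = 85/2.

85/2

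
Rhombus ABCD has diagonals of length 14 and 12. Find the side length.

The diagonals of a rhombus bisect each other at right angles.
Half-diagonals: 14/2 = 7 and 12/2 = 6
side = sqrt(7^2 + 6^2)
side = sqrt(49 + 36)
side = sqrt(85)

sqrt(85)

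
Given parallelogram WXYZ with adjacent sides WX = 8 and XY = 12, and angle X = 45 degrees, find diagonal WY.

Law of cosines: d^2 = 8^2 + 12^2 - 2(8)(12)cos(45°) = 208 - 96*sqrt(2), so d = 4*sqrt(13 - 6*sqrt(2)).

4*sqrt(13 - 6*sqrt(2))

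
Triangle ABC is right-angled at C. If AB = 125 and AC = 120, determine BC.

BC = sqrt(125^2 - 120^2) = sqrt(1225) = 35

35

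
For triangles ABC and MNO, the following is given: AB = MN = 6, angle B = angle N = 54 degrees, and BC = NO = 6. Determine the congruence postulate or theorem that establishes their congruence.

The given information matches SAS: Two pairs of corresponding sides and the included angle are equal (Side-Angle-Side).

SAS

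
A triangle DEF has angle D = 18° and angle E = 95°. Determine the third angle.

The interior angles sum to 180°: angle F = 180 - 18 - 95 = 67°.
The triangle is obtuse (angles 18°, 95°, 67°).

67 degrees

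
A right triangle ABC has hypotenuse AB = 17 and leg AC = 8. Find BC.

BC = sqrt(17^2 - 8^2) = sqrt(225) = 15

15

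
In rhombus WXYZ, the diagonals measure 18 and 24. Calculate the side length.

Half-diagonals are 9 and 12. side = sqrt(9^2 + 12^2) = sqrt(225) = 15

15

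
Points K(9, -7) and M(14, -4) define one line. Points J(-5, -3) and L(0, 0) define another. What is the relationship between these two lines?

Slope of line 1: m1 = (-4 - -7)/(14 - 9) = 3/5 = 3/5
Slope of line 2: m2 = (0 - -3)/(0 - -5) = 3/5 = 3/5
m1 = m2, so the lines are parallel.

Parallel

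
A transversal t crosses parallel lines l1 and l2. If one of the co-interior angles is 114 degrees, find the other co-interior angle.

Co-interior angles (same-side interior) formed by parallel lines and a transversal are supplementary (sum to 180 degrees).
The given angle is 114 degrees.
The co-interior angle = 180 - 114 = 66 degrees.

66 degrees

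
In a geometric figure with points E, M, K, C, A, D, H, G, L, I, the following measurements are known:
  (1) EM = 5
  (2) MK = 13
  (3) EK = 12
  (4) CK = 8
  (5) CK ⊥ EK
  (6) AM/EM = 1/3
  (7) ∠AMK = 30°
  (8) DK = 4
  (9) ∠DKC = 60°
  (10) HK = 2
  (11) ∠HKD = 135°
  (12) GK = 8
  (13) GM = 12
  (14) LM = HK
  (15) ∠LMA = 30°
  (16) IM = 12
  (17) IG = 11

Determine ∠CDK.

Step 1: By the law of cosines on triangle DKC: DC² = 4² + 8² − 2·4·8·cos(60°) = 48, so DC = 4·√3.
Step 2: By the inverse law of cosines on triangle CDK: cos(∠CDK) = ((4·√3)² + 4² − 8²) / (2·4·√3·4) = 0/55.43 = 0, so ∠CDK = 90°.

Therefore, the measure of angle ∠CDK = 90°.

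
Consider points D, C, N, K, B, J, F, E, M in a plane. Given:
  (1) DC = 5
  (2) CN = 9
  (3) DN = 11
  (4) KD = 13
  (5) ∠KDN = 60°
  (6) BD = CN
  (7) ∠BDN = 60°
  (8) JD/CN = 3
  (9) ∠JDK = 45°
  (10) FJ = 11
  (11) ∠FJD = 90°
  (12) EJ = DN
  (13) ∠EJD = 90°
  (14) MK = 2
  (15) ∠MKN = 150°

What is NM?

Step 1: By the law of cosines on triangle NDK: NK² = 11² + 13² − 2·11·13·cos(60°) = 147, so NK = 7·√3.
Step 2: By the law of cosines on triangle NKM: NM² = (7·√3)² + 2² − 2·7·√3·2·cos(150°) = 193, so NM = √193.

Therefore, the length of NM = √193.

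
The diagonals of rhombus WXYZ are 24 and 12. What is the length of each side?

The diagonals of a rhombus bisect each other at right angles.
Half-diagonals: 24/2 = 12 and 12/2 = 6
side = sqrt(12^2 + 6^2)
side = sqrt(144 + 36)
side = sqrt(180) = 6*sqrt(5)

6*sqrt(5)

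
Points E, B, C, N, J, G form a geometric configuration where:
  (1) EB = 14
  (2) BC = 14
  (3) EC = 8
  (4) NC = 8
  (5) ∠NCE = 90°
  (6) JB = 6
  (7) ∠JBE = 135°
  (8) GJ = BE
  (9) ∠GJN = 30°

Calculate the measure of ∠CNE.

Step 1: By the law of cosines on triangle NCE: NE² = 8² + 8² − 2·8·8·cos(90°) = 128, so NE = 8·√2.
Step 2: By the inverse law of cosines on triangle CNE: cos(∠CNE) = (8² + (8·√2)² − 8²) / (2·8·8·√2) = 128/181.02 = 0.7071, so ∠CNE = 45°.

Therefore, the measure of angle ∠CNE = 45°.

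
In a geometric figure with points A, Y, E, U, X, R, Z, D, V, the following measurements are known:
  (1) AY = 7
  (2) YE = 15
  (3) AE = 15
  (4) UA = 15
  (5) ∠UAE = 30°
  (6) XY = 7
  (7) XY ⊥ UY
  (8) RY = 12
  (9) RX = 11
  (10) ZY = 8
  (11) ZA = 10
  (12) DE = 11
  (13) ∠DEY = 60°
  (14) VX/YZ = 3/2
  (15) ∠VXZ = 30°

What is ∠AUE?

Step 1: By the law of cosines on triangle UAE: UE² = 15² + 15² − 2·15·15·cos(30°) = 60.29, so UE ≈ 7.76.
Step 2: By the inverse law of cosines on triangle AUE: cos(∠AUE) = (15² + 7.76² − 15²) / (2·15·7.76) = 60.29/232.94 = 0.2588, so ∠AUE = 75°.

Therefore, the measure of angle ∠AUE = 75°.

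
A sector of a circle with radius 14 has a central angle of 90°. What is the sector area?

The full circle has area πr² = π(14)² = 196*pi.
The sector covers 90° out of 360°, a fraction of 1/4.
Sector area = 196*pi × 1/4 = 49*pi.

49*pi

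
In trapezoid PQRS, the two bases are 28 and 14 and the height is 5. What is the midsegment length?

The midsegment of a trapezoid = (base1 + base2) / 2
midsegment = (28 + 14) / 2
midsegment = 42 / 2
midsegment = 21

21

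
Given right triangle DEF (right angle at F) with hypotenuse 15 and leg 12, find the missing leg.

EF = sqrt(15^2 - 12^2) = sqrt(81) = 9

9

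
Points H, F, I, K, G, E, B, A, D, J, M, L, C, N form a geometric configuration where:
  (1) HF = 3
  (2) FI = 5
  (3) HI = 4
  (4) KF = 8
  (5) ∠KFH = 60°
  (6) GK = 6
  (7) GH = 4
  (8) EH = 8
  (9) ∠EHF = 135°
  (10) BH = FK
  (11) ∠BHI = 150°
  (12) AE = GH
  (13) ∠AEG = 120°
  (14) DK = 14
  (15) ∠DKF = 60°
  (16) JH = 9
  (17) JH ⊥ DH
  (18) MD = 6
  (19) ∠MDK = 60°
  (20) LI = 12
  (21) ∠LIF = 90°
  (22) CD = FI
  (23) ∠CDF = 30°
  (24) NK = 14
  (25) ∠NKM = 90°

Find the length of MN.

Step 1: By the law of cosines on triangle KDM: KM² = 14² + 6² − 2·14·6·cos(60°) = 148, so KM = 2·√37.
Step 2: By the law of cosines on triangle MKN: MN² = (2·√37)² + 14² − 2·2·√37·14·cos(90°) = 344, so MN = 2·√86.

Therefore, the length of MN = 2·√86.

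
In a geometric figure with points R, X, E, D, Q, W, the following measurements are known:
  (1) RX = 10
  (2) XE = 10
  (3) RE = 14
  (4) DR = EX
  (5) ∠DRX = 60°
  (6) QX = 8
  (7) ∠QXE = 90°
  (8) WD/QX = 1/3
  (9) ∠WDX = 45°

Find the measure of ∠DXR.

From the given relations: DR = EX = 10.
Step 1: By the law of cosines on triangle XRD: XD² = 10² + 10² − 2·10·10·cos(60°) = 100, so XD = 10.
Step 2: By the inverse law of cosines on triangle DXR: cos(∠DXR) = (10² + 10² − 10²) / (2·10·10) = 100/200 = 0.5, so ∠DXR = 60°.

Therefore, the measure of angle ∠DXR = 60°.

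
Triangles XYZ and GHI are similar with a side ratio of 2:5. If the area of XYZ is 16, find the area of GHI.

For similar figures, the area ratio equals the square of the side ratio.
Side ratio (XYZ to GHI) = 2:5, so area ratio = 2^2:5^2 = 4:25.
If the area of XYZ is 16, then the area of GHI = 16 * (25/4) = 100.

100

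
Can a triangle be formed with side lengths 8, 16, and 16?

For three segments to close into a triangle, no single side can be as long as the other two combined.
The longest side is 16, and 8 + 16 = 24 > 16.
A triangle can be formed.

Yes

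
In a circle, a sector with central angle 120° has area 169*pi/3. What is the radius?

Sector area A = πr² × θ/360, so r² = 360A / (πθ).
r² = 360 × 169*pi/3 / (π × 120)
r² = 169
r = 13

13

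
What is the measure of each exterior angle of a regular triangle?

Each exterior angle of a regular n-gon is 360 / n.
For n = 3: 360 / 3 = 120 degrees.

120 degrees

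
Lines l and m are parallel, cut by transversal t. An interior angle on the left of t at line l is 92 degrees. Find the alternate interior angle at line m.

Alternate interior angles are equal: 92 degrees.

92 degrees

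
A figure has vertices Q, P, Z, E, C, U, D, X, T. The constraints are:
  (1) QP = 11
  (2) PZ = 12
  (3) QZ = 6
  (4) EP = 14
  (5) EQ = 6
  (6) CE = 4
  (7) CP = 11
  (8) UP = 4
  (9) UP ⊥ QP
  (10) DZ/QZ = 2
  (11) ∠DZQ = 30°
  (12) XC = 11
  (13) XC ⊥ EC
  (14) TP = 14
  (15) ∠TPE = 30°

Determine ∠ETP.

Step 1: By the law of cosines on triangle TPE: TE² = 14² + 14² − 2·14·14·cos(30°) = 52.52, so TE ≈ 7.25.
Step 2: By the inverse law of cosines on triangle ETP: cos(∠ETP) = (7.25² + 14² − 14²) / (2·7.25·14) = 52.52/202.91 = 0.2588, so ∠ETP = 75°.

Therefore, the measure of angle ∠ETP = 75°.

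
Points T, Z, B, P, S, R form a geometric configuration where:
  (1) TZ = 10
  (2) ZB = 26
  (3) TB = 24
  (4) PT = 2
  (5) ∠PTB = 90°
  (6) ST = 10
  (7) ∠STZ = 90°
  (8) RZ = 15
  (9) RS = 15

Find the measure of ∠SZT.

Step 1: By the law of cosines on triangle ZTS: ZS² = 10² + 10² − 2·10·10·cos(90°) = 200, so ZS = 10·√2.
Step 2: By the inverse law of cosines on triangle SZT: cos(∠SZT) = ((10·√2)² + 10² − 10²) / (2·10·√2·10) = 200/282.84 = 0.7071, so ∠SZT = 45°.

Therefore, the measure of angle ∠SZT = 45°.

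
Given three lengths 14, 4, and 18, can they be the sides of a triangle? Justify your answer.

Check the triangle inequality: 14 + 4 = 18 ≤ 18.
Since the sum of two sides does not exceed the third, no triangle can be formed.

No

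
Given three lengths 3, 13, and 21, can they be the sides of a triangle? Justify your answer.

The longest side is 21. The other two sides sum to 3 + 13 = 16.
Since 16 ≤ 21, the two shorter sides cannot reach around to close the triangle.

No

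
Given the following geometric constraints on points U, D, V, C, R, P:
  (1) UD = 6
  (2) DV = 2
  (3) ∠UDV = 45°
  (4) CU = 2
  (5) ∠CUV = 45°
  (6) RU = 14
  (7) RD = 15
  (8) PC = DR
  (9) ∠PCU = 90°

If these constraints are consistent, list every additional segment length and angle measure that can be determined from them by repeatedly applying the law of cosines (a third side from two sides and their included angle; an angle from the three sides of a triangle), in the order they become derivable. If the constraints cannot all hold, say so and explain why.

The constraints are consistent. Derivable facts, in order:
After 1 step:
- UP ≈ 15.13
- UV ≈ 4.8
- ∠DRU = 23.56°
- ∠DUR = 87.61°
- ∠RDU = 68.83°
After 2 steps:
- VC ≈ 3.67
- ∠CPU = 7.59°
- ∠CUP = 82.41°
- ∠DUV = 17.14°
- ∠DVU = 117.86°
After 3 steps:
- ∠CVU = 22.68°
- ∠UCV = 112.32°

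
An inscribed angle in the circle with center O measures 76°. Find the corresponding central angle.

Central angle = 2 × 76° = 152° (inscribed angle theorem).

152°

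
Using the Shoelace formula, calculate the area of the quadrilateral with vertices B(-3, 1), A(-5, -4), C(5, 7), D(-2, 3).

The Shoelace formula works by pairing each vertex with the next (cycling back to the first).
For each pair, compute x_i*y_(i+1) - x_(i+1)*y_i:
  (-3*-4 - -5*1) = 17
  (-5*7 - 5*-4) = -15
  (5*3 - -2*7) = 29
  (-2*1 - -3*3) = 7
Taking half the absolute value of the total: Area = (1/2)(38) = 19.

19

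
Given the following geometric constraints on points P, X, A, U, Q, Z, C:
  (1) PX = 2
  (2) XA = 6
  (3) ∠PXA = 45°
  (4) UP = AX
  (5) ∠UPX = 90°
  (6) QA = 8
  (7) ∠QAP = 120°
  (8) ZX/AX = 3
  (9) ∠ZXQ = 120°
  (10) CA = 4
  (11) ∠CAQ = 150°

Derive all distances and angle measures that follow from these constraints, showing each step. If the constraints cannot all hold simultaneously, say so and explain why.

The constraints are consistent.

From the given relations:
  UP = AX = 6
  ZX = 3·AX = 3·6 = 18

Step 1: From PX = 2, XA = 6, and ∠PXA = 45°, by the law of cosines:
  PA² = PX² + XA² - 2·PX·XA·cos(45°) = 4 + 36 - 16.97 = 23.03
  PA ≈ 4.8

Step 2: From XP = 2, PU = 6, and ∠XPU = 90°, by the law of cosines:
  XU² = XP² + PU² - 2·XP·PU·cos(90°) = 4 + 36 - 0 = 40
  XU = 2·√10

Step 3: From QA = 8, AC = 4, and ∠QAC = 150°, by the law of cosines:
  QC² = QA² + AC² - 2·QA·AC·cos(150°) = 64 + 16 + 55.43 = 135.4
  QC ≈ 11.64

Step 4: From PA = 4.8, AQ = 8, and ∠PAQ = 120°, by the law of cosines:
  PQ² = PA² + AQ² - 2·PA·AQ·cos(120°) = 23.03 + 64 + 38.39 = 125.4
  PQ ≈ 11.2

Step 5: From PA = 4.8, PX = 2, AX = 6, by the inverse law of cosines:
  cos(∠APX) = (PA² + PX² - AX²) / (2·PA·PX)
  ∠APX = 117.86°

Step 6: From XP = 2, XU = 2·√10, PU = 6, by the inverse law of cosines:
  cos(∠PXU) = (XP² + XU² - PU²) / (2·XP·XU)
  ∠PXU = 71.57°

Step 7: From AP = 4.8, AX = 6, PX = 2, by the inverse law of cosines:
  cos(∠PAX) = (AP² + AX² - PX²) / (2·AP·AX)
  ∠PAX = 17.14°

Step 8: From UP = 6, UX = 2·√10, PX = 2, by the inverse law of cosines:
  cos(∠PUX) = (UP² + UX² - PX²) / (2·UP·UX)
  ∠PUX = 18.43°

Step 9: From QA = 8, QC = 11.64, AC = 4, by the inverse law of cosines:
  cos(∠AQC) = (QA² + QC² - AC²) / (2·QA·QC)
  ∠AQC = 9.9°

Step 10: From CA = 4, CQ = 11.64, AQ = 8, by the inverse law of cosines:
  cos(∠ACQ) = (CA² + CQ² - AQ²) / (2·CA·CQ)
  ∠ACQ = 20.1°

Step 11: From PA = 4.8, PQ = 11.2, AQ = 8, by the inverse law of cosines:
  cos(∠APQ) = (PA² + PQ² - AQ²) / (2·PA·PQ)
  ∠APQ = 38.22°

Step 12: From QA = 8, QP = 11.2, AP = 4.8, by the inverse law of cosines:
  cos(∠AQP) = (QA² + QP² - AP²) / (2·QA·QP)
  ∠AQP = 21.78°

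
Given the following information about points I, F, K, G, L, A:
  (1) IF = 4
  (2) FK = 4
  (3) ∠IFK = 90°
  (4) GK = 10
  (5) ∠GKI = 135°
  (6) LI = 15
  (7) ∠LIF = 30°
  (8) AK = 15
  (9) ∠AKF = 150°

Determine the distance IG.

Step 1: By the law of cosines on triangle IFK: IK² = 4² + 4² − 2·4·4·cos(90°) = 32, so IK = 4·√2.
Step 2: By the law of cosines on triangle IKG: IG² = (4·√2)² + 10² − 2·4·√2·10·cos(135°) = 212, so IG = 2·√53.

Therefore, the length of IG = 2·√53.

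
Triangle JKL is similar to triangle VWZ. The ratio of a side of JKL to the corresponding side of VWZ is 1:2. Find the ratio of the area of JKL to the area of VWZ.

The ratio of areas of similar triangles equals the square of the side ratio.
Side ratio = 1:2
Area ratio = (1/2)^2 = 1/4 = 1:4

1:4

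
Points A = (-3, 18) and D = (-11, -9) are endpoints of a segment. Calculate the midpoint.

M = ((x₁ + x₂)/2, (y₁ + y₂)/2)
= ((-3 + -11)/2, (18 + -9)/2)
= (-14/2, 9/2) = (-7, 9/2)

(-7, 9/2)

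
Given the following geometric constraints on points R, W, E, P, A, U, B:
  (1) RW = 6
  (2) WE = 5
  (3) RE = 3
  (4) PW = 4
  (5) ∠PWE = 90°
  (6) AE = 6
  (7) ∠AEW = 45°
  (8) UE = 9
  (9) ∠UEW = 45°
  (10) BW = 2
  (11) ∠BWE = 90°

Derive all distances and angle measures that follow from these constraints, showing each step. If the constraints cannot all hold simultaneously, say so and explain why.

The constraints are consistent.

Step 1: From WE = 5, EA = 6, and ∠WEA = 45°, by the law of cosines:
  WA² = WE² + EA² - 2·WE·EA·cos(45°) = 25 + 36 - 42.43 = 18.57
  WA ≈ 4.31

Step 2: From WE = 5, EU = 9, and ∠WEU = 45°, by the law of cosines:
  WU² = WE² + EU² - 2·WE·EU·cos(45°) = 25 + 81 - 63.64 = 42.36
  WU ≈ 6.51

Step 3: From EW = 5, WP = 4, and ∠EWP = 90°, by the law of cosines:
  EP² = EW² + WP² - 2·EW·WP·cos(90°) = 25 + 16 - 0 = 41
  EP = √41

Step 4: From EW = 5, WB = 2, and ∠EWB = 90°, by the law of cosines:
  EB² = EW² + WB² - 2·EW·WB·cos(90°) = 25 + 4 - 0 = 29
  EB = √29

Step 5: From RE = 3, RW = 6, EW = 5, by the inverse law of cosines:
  cos(∠ERW) = (RE² + RW² - EW²) / (2·RE·RW)
  ∠ERW = 56.25°

Step 6: From WE = 5, WR = 6, ER = 3, by the inverse law of cosines:
  cos(∠EWR) = (WE² + WR² - ER²) / (2·WE·WR)
  ∠EWR = 29.93°

Step 7: From ER = 3, EW = 5, RW = 6, by the inverse law of cosines:
  cos(∠REW) = (ER² + EW² - RW²) / (2·ER·EW)
  ∠REW = 93.82°

Step 8: From WA = 4.31, WE = 5, AE = 6, by the inverse law of cosines:
  cos(∠AWE) = (WA² + WE² - AE²) / (2·WA·WE)
  ∠AWE = 79.88°

Step 9: From WE = 5, WU = 6.51, EU = 9, by the inverse law of cosines:
  cos(∠EWU) = (WE² + WU² - EU²) / (2·WE·WU)
  ∠EWU = 102.1°

Step 10: From EB = √29, EW = 5, BW = 2, by the inverse law of cosines:
  cos(∠BEW) = (EB² + EW² - BW²) / (2·EB·EW)
  ∠BEW = 21.8°

Step 11: From EP = √41, EW = 5, PW = 4, by the inverse law of cosines:
  cos(∠PEW) = (EP² + EW² - PW²) / (2·EP·EW)
  ∠PEW = 38.66°

Step 12: From PE = √41, PW = 4, EW = 5, by the inverse law of cosines:
  cos(∠EPW) = (PE² + PW² - EW²) / (2·PE·PW)
  ∠EPW = 51.34°

Step 13: From AE = 6, AW = 4.31, EW = 5, by the inverse law of cosines:
  cos(∠EAW) = (AE² + AW² - EW²) / (2·AE·AW)
  ∠EAW = 55.12°

Step 14: From UE = 9, UW = 6.51, EW = 5, by the inverse law of cosines:
  cos(∠EUW) = (UE² + UW² - EW²) / (2·UE·UW)
  ∠EUW = 32.9°

Step 15: From BE = √29, BW = 2, EW = 5, by the inverse law of cosines:
  cos(∠EBW) = (BE² + BW² - EW²) / (2·BE·BW)
  ∠EBW = 68.2°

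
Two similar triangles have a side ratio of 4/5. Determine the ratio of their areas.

The ratio of areas of similar triangles equals the square of the side ratio.
Side ratio = 4:5
Area ratio = (4/5)^2 = 16/25 = 16:25

16:25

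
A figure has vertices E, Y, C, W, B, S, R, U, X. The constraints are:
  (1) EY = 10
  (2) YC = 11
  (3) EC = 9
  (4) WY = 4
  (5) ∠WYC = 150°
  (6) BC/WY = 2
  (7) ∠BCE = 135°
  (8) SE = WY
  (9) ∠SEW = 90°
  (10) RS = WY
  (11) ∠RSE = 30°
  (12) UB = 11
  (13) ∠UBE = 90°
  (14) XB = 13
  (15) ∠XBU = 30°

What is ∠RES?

From the given relations: SE = WY = 4; RS = WY = 4.
Step 1: By the law of cosines on triangle ESR: ER² = 4² + 4² − 2·4·4·cos(30°) = 4.29, so ER ≈ 2.07.
Step 2: By the inverse law of cosines on triangle RES: cos(∠RES) = (2.07² + 4² − 4²) / (2·2.07·4) = 4.29/16.56 = 0.2588, so ∠RES = 75°.

Therefore, the measure of angle ∠RES = 75°.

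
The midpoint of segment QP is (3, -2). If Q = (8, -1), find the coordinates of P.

Using the midpoint formula: M = ((x1 + x2)/2, (y1 + y2)/2)
We know M = (3, -2) and Q = (8, -1)
For x: 3 = (8 + x2)/2, so x2 = 2*3 - 8 = -2
For y: -2 = (-1 + y2)/2, so y2 = 2*-2 - -1 = -3
P = (-2, -3)

(-2, -3)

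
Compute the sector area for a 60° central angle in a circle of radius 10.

Sector area = πr² × θ/360
= π × 10² × 1/6
= π × 100 × 1/6
= 50*pi/3

50*pi/3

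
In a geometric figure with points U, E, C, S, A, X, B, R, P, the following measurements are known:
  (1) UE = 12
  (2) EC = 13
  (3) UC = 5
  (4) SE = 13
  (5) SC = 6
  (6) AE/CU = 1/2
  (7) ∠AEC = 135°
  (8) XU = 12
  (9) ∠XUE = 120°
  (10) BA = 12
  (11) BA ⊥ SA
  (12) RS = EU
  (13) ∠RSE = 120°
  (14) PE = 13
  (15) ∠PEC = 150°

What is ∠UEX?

Step 1: By the law of cosines on triangle EUX: EX² = 12² + 12² − 2·12·12·cos(120°) = 432, so EX = 12·√3.
Step 2: By the inverse law of cosines on triangle UEX: cos(∠UEX) = (12² + (12·√3)² − 12²) / (2·12·12·√3) = 432/498.83 = 0.866, so ∠UEX = 30°.

Therefore, the measure of angle ∠UEX = 30°.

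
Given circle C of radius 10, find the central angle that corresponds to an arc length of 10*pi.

θ = 360 × 10*pi / (2π × 10) = 180° (rearranging arc length formula).

180°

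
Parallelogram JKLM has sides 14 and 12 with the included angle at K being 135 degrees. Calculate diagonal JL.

Using the law of cosines:
d^2 = 14^2 + 12^2 - 2(14)(12)cos(135 degrees)
d^2 = 196 + 144 - 336*-sqrt(2)/2
d^2 = 168*sqrt(2) + 340
d = 2*sqrt(42*sqrt(2) + 85)

2*sqrt(42*sqrt(2) + 85)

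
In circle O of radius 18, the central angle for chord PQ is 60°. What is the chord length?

Drop a perpendicular from the center to the chord, bisecting both the chord and the central angle.
Each half-chord = r sin(θ/2) = 18 sin(30°).
The full chord = 2 × 18 × sin(30°) = 18.

18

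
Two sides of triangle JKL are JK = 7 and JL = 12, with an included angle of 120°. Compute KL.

Law of cosines: KL^2 = 7^2 + 12^2 - 2(7)(12)cos(120°) = 277, so KL = sqrt(277).

sqrt(277)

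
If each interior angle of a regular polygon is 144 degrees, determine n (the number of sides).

Exterior angle = 180 - 144 = 36. n = 360 / 36 = 10.

10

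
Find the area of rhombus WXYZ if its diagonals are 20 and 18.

Area of a rhombus = (d1 * d2) / 2
Area = (20 * 18) / 2
Area = 360 / 2
Area = 180

180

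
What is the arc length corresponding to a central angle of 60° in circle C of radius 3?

Arc length = 2π(3)(1/6) = pi

pi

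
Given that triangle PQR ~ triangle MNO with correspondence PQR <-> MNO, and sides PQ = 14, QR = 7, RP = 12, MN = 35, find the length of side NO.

Similar triangles have proportional sides. Setting up the proportion:
MN / PQ = NO / QR
35 / 14 = NO / 7
NO = 7 * 35 / 14 = 35/2.

35/2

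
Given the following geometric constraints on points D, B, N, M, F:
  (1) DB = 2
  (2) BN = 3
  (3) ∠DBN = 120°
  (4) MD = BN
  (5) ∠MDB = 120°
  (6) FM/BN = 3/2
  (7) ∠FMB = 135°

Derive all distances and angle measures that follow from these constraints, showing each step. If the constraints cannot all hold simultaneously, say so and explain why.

The constraints are consistent.

From the given relations:
  MD = BN = 3
  FM = 3/2·BN = 3/2·3 ≈ 4.5

Step 1: From DB = 2, BN = 3, and ∠DBN = 120°, by the law of cosines:
  DN² = DB² + BN² - 2·DB·BN·cos(120°) = 4 + 9 + 6 = 19
  DN = √19

Step 2: From BD = 2, DM = 3, and ∠BDM = 120°, by the law of cosines:
  BM² = BD² + DM² - 2·BD·DM·cos(120°) = 4 + 9 + 6 = 19
  BM = √19

Step 3: From BM = √19, MF = 4.5, and ∠BMF = 135°, by the law of cosines:
  BF² = BM² + MF² - 2·BM·MF·cos(135°) = 19 + 20.25 + 27.74 = 66.99
  BF ≈ 8.18

Step 4: From DB = 2, DN = √19, BN = 3, by the inverse law of cosines:
  cos(∠BDN) = (DB² + DN² - BN²) / (2·DB·DN)
  ∠BDN = 36.59°

Step 5: From BD = 2, BM = √19, DM = 3, by the inverse law of cosines:
  cos(∠DBM) = (BD² + BM² - DM²) / (2·BD·BM)
  ∠DBM = 36.59°

Step 6: From NB = 3, ND = √19, BD = 2, by the inverse law of cosines:
  cos(∠BND) = (NB² + ND² - BD²) / (2·NB·ND)
  ∠BND = 23.41°

Step 7: From MB = √19, MD = 3, BD = 2, by the inverse law of cosines:
  cos(∠BMD) = (MB² + MD² - BD²) / (2·MB·MD)
  ∠BMD = 23.41°

Step 8: From BF = 8.18, BM = √19, FM = 4.5, by the inverse law of cosines:
  cos(∠FBM) = (BF² + BM² - FM²) / (2·BF·BM)
  ∠FBM = 22.88°

Step 9: From FB = 8.18, FM = 4.5, BM = √19, by the inverse law of cosines:
  cos(∠BFM) = (FB² + FM² - BM²) / (2·FB·FM)
  ∠BFM = 22.12°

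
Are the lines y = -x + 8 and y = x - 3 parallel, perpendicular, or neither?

Slope of line 1: m1 = -1
Slope of line 2: m2 = 1
Two lines are perpendicular when the product of their slopes is -1 (negative reciprocals).
m1 * m2 = (-1) * (1) = -1, confirming perpendicularity.

Perpendicular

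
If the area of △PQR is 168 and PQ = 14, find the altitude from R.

height = 2 * 168 / 14 = 24

24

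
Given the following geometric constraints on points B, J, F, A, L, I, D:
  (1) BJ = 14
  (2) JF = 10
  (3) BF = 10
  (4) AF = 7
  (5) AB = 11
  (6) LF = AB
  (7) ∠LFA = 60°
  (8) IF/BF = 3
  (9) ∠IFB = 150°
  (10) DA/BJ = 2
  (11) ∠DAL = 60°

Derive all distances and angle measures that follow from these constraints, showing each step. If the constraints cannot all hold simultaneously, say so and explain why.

The constraints are consistent.

From the given relations:
  LF = AB = 11
  IF = 3·BF = 3·10 = 30
  DA = 2·BJ = 2·14 = 28

Step 1: From BF = 10, FI = 30, and ∠BFI = 150°, by the law of cosines:
  BI² = BF² + FI² - 2·BF·FI·cos(150°) = 100 + 900 + 519.6 = 1520
  BI ≈ 38.98

Step 2: From AF = 7, FL = 11, and ∠AFL = 60°, by the law of cosines:
  AL² = AF² + FL² - 2·AF·FL·cos(60°) = 49 + 121 - 77 = 93
  AL = √93

Step 3: From BA = 11, BF = 10, AF = 7, by the inverse law of cosines:
  cos(∠ABF) = (BA² + BF² - AF²) / (2·BA·BF)
  ∠ABF = 38.57°

Step 4: From BF = 10, BJ = 14, FJ = 10, by the inverse law of cosines:
  cos(∠FBJ) = (BF² + BJ² - FJ²) / (2·BF·BJ)
  ∠FBJ = 45.57°

Step 5: From JB = 14, JF = 10, BF = 10, by the inverse law of cosines:
  cos(∠BJF) = (JB² + JF² - BF²) / (2·JB·JF)
  ∠BJF = 45.57°

Step 6: From FA = 7, FB = 10, AB = 11, by the inverse law of cosines:
  cos(∠AFB) = (FA² + FB² - AB²) / (2·FA·FB)
  ∠AFB = 78.46°

Step 7: From FB = 10, FJ = 10, BJ = 14, by the inverse law of cosines:
  cos(∠BFJ) = (FB² + FJ² - BJ²) / (2·FB·FJ)
  ∠BFJ = 88.85°

Step 8: From AB = 11, AF = 7, BF = 10, by the inverse law of cosines:
  cos(∠BAF) = (AB² + AF² - BF²) / (2·AB·AF)
  ∠BAF = 62.96°

Step 9: From LA = √93, AD = 28, and ∠LAD = 60°, by the law of cosines:
  LD² = LA² + AD² - 2·LA·AD·cos(60°) = 93 + 784 - 270 = 607
  LD ≈ 24.64

Step 10: From BF = 10, BI = 38.98, FI = 30, by the inverse law of cosines:
  cos(∠FBI) = (BF² + BI² - FI²) / (2·BF·BI)
  ∠FBI = 22.63°

Step 11: From AF = 7, AL = √93, FL = 11, by the inverse law of cosines:
  cos(∠FAL) = (AF² + AL² - FL²) / (2·AF·AL)
  ∠FAL = 81.05°

Step 12: From LA = √93, LF = 11, AF = 7, by the inverse law of cosines:
  cos(∠ALF) = (LA² + LF² - AF²) / (2·LA·LF)
  ∠ALF = 38.95°

Step 13: From IB = 38.98, IF = 30, BF = 10, by the inverse law of cosines:
  cos(∠BIF) = (IB² + IF² - BF²) / (2·IB·IF)
  ∠BIF = 7.37°

Step 14: From LA = √93, LD = 24.64, AD = 28, by the inverse law of cosines:
  cos(∠ALD) = (LA² + LD² - AD²) / (2·LA·LD)
  ∠ALD = 100.18°

Step 15: From DA = 28, DL = 24.64, AL = √93, by the inverse law of cosines:
  cos(∠ADL) = (DA² + DL² - AL²) / (2·DA·DL)
  ∠ADL = 19.82°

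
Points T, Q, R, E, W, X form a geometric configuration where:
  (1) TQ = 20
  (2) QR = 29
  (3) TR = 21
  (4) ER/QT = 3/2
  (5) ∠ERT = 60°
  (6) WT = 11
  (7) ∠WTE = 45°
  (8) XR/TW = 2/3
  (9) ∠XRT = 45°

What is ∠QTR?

Step 1: By the inverse law of cosines on triangle QTR: cos(∠QTR) = (20² + 21² − 29²) / (2·20·21) = 0/840 = 0, so ∠QTR = 90°.

Therefore, the measure of angle ∠QTR = 90°.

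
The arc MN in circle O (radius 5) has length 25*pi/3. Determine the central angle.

θ = 360 × 25*pi/3 / (2π × 5) = 300° (rearranging arc length formula).

300°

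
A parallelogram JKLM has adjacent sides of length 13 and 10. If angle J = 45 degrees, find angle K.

In a parallelogram, consecutive angles are supplementary (sum to 180°).
angle K = 180 - angle J
angle K = 180 - 45
angle K = 135 degrees

135 degrees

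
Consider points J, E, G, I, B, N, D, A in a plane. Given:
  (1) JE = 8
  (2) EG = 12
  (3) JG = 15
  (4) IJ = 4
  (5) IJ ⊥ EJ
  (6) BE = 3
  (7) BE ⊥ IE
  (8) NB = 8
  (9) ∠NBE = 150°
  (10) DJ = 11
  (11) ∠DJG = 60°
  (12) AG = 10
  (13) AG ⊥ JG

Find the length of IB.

Step 1: By the law of cosines on triangle EJI: EI² = 8² + 4² − 2·8·4·cos(90°) = 80, so EI = 4·√5.
Step 2: By the law of cosines on triangle IEB: IB² = (4·√5)² + 3² − 2·4·√5·3·cos(90°) = 89, so IB = √89.

Therefore, the length of IB = √89.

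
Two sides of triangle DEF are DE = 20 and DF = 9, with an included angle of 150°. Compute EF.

Law of cosines: EF^2 = 20^2 + 9^2 - 2(20)(9)cos(150°) = 180*sqrt(3) + 481, so EF = sqrt(180*sqrt(3) + 481).

sqrt(180*sqrt(3) + 481)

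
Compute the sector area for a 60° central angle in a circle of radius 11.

The full circle has area πr² = π(11)² = 121*pi.
The sector covers 60° out of 360°, a fraction of 1/6.
Sector area = 121*pi × 1/6 = 121*pi/6.

121*pi/6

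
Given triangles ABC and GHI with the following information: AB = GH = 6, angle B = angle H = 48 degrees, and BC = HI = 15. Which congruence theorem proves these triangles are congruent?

The given information provides:
AB = GH = 6, angle B = angle H = 48 degrees, and BC = HI = 15
This matches the SAS congruence theorem.
Two pairs of corresponding sides and the included angle are equal (Side-Angle-Side).

SAS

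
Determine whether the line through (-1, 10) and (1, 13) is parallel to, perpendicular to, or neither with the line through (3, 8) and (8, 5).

Slope of line 1: m1 = (13 - 10)/(1 - -1) = 3/2 = 3/2
Slope of line 2: m2 = (5 - 8)/(8 - 3) = -3/5 = -3/5
m1 != m2 and m1*m2 = -9/10 != -1. Neither.

Neither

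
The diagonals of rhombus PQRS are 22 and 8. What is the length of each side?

In a rhombus, the diagonals bisect each other perpendicularly, creating four congruent right triangles.
Each triangle has legs 11 (half of 22) and 4 (half of 8).
The hypotenuse of each right triangle is a side of the rhombus:
side = sqrt(11^2 + 4^2) = sqrt(137)

sqrt(137)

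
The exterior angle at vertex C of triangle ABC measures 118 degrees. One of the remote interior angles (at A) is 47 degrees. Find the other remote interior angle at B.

By the exterior angle theorem: exterior angle = sum of remote interior angles.
118 = 47 + angle B
angle B = 118 - 47 = 71 degrees

71 degrees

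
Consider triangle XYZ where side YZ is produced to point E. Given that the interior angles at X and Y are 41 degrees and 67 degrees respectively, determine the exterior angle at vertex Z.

By the exterior angle theorem, an exterior angle of a triangle equals the sum of the two remote interior angles.
Exterior angle = angle X + angle Y
Exterior angle = 41 + 67 = 108 degrees

108 degrees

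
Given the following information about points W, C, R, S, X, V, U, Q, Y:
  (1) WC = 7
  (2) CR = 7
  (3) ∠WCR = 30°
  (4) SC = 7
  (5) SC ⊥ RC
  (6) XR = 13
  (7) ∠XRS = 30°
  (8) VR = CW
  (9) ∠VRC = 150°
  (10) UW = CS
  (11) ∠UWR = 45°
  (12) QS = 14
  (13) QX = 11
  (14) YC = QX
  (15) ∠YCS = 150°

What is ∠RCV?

From the given relations: VR = CW = 7.
Step 1: By the law of cosines on triangle CRV: CV² = 7² + 7² − 2·7·7·cos(150°) = 182.87, so CV ≈ 13.52.
Step 2: By the inverse law of cosines on triangle RCV: cos(∠RCV) = (7² + 13.52² − 7²) / (2·7·13.52) = 182.87/189.32 = 0.9659, so ∠RCV = 15°.

Therefore, the measure of angle ∠RCV = 15°.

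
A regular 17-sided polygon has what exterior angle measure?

Each exterior angle of a regular n-gon is 360 / n.
For n = 17: 360 / 17 = 360/17 degrees.

360/17 degrees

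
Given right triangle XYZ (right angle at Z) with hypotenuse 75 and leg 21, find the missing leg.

By the Pythagorean theorem: YZ^2 = XY^2 - XZ^2
YZ^2 = 75^2 - 21^2 = 5625 - 441 = 5184
YZ = sqrt(5184) = 72

72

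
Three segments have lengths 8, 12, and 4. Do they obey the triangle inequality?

No.
The triangle inequality is violated: 8 + 4 = 12 ≤ 12.
These lengths cannot form a triangle.

No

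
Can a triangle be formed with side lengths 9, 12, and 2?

The longest side is 12. The other two sides sum to 2 + 9 = 11.
Since 11 ≤ 12, the two shorter sides cannot reach around to close the triangle.

No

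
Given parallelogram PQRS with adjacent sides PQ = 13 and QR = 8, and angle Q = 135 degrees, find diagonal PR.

The diagonal of a parallelogram can be found by treating two adjacent sides and the diagonal as a triangle.
Applying the law of cosines with sides 13, 8 and included angle 135°:
d^2 = 169 + 64 - 208*cos(135°) = 104*sqrt(2) + 233
d = sqrt(104*sqrt(2) + 233)

sqrt(104*sqrt(2) + 233)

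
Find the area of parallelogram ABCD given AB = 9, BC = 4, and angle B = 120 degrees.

Area = 9 * 4 * sin(120°) = 36 * sqrt(3)/2 = 18*sqrt(3)

18*sqrt(3)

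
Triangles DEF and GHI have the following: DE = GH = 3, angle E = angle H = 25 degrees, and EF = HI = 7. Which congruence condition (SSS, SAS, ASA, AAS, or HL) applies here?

The given information provides:
DE = GH = 3, angle E = angle H = 25 degrees, and EF = HI = 7
This matches the SAS congruence theorem.
Two pairs of corresponding sides and the included angle are equal (Side-Angle-Side).

SAS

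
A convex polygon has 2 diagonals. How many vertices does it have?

Using d = n(n - 3)/2, we solve 2 = n(n - 3)/2.
So n(n - 3) = 4.
Testing n = 4: 4 * 1 = 4 = 4. Correct.
The polygon has 4 sides.

4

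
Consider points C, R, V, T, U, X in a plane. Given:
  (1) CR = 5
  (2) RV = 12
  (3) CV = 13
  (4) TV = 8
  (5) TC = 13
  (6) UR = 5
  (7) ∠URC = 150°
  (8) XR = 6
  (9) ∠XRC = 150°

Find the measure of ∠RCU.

Step 1: By the law of cosines on triangle CRU: CU² = 5² + 5² − 2·5·5·cos(150°) = 93.3, so CU ≈ 9.66.
Step 2: By the inverse law of cosines on triangle RCU: cos(∠RCU) = (5² + 9.66² − 5²) / (2·5·9.66) = 93.3/96.59 = 0.9659, so ∠RCU = 15°.

Therefore, the measure of angle ∠RCU = 15°.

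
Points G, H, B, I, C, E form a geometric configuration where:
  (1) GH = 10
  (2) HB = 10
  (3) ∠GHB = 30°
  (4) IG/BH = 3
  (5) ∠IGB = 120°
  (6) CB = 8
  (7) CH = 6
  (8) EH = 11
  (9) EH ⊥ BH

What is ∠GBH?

Step 1: By the law of cosines on triangle BHG: BG² = 10² + 10² − 2·10·10·cos(30°) = 26.79, so BG ≈ 5.18.
Step 2: By the inverse law of cosines on triangle GBH: cos(∠GBH) = (5.18² + 10² − 10²) / (2·5.18·10) = 26.79/103.53 = 0.2588, so ∠GBH = 75°.

Therefore, the measure of angle ∠GBH = 75°.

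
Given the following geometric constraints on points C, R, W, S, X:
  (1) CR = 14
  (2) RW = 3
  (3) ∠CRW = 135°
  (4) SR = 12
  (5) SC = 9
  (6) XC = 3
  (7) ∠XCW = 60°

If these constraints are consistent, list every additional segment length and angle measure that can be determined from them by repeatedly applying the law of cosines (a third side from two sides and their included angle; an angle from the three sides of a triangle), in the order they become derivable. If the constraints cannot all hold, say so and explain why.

The constraints are consistent. Derivable facts, in order:
After 1 step:
- CW ≈ 16.26
- ∠CRS = 39.57°
- ∠CSR = 82.28°
- ∠RCS = 58.14°
After 2 steps:
- WX ≈ 14.99
- ∠CWR = 37.5°
- ∠RCW = 7.5°
After 3 steps:
- ∠CWX = 9.98°
- ∠CXW = 110.02°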